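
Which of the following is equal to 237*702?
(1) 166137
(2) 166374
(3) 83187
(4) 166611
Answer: 2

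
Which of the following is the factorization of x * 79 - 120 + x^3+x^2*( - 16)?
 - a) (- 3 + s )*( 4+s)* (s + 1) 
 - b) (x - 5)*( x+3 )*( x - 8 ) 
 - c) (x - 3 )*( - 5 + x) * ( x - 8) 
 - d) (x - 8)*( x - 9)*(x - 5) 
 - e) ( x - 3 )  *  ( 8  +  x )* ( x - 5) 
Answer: c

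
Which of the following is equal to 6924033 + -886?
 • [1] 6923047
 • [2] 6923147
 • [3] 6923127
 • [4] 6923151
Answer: 2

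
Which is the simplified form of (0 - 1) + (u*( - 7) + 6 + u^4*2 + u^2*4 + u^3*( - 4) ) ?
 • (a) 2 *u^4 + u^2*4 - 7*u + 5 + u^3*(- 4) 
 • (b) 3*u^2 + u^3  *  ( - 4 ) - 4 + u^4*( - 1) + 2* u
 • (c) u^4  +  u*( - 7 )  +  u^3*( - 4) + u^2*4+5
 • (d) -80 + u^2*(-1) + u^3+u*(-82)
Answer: a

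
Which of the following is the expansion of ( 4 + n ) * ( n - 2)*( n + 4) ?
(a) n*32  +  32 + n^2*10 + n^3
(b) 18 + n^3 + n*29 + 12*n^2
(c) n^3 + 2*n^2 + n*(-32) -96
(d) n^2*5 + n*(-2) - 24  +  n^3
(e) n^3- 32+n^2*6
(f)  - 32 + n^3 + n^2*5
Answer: e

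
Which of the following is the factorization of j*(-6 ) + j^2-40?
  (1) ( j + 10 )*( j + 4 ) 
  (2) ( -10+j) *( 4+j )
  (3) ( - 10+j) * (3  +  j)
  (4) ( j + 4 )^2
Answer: 2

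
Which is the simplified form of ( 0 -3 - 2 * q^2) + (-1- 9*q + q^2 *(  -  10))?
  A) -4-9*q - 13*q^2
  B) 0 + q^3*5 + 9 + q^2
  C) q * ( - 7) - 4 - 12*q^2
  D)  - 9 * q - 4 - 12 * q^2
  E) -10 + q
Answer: D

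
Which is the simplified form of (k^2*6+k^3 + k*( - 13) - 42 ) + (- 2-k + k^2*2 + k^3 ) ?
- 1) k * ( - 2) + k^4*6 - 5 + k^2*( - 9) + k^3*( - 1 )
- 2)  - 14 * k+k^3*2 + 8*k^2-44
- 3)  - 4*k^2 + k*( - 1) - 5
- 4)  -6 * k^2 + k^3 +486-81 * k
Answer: 2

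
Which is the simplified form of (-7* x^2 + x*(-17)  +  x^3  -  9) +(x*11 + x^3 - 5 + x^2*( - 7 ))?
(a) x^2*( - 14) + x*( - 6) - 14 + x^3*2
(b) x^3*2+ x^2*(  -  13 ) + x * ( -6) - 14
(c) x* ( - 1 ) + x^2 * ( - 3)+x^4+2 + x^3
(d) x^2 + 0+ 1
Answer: a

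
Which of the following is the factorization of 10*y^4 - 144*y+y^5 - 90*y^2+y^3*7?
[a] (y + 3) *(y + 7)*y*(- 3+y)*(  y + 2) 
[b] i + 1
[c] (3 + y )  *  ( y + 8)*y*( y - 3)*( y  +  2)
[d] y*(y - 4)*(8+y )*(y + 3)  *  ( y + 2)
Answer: c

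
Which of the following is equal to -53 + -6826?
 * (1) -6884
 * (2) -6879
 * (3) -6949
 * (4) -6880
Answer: 2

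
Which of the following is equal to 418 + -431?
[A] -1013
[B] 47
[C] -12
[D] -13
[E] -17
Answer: D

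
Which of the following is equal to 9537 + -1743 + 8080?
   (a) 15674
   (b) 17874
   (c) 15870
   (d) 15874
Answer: d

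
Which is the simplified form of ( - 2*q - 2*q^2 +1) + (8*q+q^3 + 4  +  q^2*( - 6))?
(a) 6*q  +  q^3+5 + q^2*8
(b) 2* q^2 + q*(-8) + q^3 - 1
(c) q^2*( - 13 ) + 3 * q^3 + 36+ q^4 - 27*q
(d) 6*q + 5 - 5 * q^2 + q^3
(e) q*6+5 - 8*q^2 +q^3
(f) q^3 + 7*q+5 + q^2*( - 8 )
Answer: e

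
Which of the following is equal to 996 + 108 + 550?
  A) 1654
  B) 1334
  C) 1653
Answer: A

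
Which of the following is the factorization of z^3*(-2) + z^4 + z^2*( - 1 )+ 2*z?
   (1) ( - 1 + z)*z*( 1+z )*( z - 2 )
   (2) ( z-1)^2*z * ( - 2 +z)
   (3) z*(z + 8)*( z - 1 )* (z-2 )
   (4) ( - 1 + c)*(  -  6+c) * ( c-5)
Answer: 1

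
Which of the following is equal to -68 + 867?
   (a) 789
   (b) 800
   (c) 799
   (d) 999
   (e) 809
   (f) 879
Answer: c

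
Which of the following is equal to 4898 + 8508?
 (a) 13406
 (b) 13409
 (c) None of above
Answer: a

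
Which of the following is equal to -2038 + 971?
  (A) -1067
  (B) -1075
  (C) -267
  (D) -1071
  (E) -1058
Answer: A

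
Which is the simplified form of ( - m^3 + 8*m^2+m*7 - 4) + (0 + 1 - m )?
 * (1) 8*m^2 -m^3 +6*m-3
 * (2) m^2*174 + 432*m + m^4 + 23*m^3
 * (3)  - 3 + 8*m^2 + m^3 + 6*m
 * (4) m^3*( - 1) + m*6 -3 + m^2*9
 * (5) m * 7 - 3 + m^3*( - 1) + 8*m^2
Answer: 1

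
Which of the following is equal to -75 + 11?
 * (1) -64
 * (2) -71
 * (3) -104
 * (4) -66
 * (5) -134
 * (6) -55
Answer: 1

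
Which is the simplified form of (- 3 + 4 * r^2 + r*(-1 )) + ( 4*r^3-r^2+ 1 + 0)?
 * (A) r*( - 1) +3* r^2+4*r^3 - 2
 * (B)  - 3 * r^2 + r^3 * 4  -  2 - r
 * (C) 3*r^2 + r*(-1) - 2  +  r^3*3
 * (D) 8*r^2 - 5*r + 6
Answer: A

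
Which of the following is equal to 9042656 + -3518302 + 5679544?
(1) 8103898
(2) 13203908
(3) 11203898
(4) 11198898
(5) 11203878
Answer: 3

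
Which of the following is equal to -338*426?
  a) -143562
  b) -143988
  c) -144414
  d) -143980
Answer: b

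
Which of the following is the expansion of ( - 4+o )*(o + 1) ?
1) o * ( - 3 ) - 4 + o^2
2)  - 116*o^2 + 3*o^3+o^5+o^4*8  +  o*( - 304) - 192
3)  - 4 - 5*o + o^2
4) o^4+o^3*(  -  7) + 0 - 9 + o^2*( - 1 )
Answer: 1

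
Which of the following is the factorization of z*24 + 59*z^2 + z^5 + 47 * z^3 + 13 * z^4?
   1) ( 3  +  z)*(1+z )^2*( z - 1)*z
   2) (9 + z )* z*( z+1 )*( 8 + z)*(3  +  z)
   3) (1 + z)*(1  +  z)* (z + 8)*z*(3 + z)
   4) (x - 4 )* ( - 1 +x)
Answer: 3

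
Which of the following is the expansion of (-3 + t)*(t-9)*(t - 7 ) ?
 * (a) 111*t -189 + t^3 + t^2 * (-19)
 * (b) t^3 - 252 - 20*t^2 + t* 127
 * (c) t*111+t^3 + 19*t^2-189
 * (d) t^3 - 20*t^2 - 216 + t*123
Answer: a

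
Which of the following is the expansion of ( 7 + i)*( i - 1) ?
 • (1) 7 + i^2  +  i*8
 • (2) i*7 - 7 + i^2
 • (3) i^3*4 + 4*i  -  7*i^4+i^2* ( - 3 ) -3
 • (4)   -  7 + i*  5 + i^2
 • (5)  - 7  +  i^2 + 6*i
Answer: 5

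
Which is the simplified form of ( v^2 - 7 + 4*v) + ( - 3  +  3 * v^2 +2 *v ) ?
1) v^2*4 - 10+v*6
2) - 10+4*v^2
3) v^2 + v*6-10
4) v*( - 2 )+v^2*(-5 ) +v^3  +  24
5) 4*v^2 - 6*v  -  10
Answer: 1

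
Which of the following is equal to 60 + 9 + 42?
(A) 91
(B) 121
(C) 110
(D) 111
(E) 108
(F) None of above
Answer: D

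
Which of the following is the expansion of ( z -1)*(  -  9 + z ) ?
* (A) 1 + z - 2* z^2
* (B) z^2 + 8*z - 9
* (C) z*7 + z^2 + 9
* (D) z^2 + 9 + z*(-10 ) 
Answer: D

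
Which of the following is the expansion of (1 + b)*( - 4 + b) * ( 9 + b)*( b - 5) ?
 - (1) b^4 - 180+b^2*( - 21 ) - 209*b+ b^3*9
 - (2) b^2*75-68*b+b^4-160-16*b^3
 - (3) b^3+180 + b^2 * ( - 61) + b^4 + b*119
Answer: 3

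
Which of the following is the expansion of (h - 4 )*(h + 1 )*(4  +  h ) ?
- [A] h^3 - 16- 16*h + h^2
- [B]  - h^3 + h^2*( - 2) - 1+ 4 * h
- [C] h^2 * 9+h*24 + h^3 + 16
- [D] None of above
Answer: A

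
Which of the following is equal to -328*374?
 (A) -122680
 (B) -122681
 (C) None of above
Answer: C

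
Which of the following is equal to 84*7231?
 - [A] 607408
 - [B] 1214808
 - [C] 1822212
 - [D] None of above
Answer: D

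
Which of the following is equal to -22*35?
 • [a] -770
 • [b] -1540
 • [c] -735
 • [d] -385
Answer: a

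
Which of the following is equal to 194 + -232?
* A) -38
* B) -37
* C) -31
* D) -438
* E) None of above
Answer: A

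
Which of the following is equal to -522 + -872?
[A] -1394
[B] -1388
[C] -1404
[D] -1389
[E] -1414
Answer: A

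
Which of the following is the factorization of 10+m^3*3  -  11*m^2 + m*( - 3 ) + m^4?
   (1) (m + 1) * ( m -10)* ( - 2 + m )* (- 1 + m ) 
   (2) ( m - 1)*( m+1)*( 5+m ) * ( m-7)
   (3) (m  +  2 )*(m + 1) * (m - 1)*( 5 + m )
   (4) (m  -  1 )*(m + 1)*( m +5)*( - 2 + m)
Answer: 4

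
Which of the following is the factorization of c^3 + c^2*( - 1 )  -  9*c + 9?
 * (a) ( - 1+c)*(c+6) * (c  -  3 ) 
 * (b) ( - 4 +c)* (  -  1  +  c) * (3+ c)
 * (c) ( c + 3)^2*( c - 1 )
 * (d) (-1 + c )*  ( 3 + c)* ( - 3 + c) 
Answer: d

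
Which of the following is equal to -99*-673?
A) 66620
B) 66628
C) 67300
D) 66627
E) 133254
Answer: D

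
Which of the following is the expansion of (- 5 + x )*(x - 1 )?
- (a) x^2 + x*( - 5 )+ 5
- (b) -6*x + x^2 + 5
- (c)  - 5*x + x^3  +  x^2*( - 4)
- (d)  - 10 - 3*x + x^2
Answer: b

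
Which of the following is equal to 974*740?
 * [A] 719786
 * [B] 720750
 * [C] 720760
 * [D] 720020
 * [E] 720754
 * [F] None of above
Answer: C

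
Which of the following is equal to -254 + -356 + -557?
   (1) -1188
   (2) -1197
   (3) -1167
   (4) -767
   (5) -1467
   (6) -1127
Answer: 3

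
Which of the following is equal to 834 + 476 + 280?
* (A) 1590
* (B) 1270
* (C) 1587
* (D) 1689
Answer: A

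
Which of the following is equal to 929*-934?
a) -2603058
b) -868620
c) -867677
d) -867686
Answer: d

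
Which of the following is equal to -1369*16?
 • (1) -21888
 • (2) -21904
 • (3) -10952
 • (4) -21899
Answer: 2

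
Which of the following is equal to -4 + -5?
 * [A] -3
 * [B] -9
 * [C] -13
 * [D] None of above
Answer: B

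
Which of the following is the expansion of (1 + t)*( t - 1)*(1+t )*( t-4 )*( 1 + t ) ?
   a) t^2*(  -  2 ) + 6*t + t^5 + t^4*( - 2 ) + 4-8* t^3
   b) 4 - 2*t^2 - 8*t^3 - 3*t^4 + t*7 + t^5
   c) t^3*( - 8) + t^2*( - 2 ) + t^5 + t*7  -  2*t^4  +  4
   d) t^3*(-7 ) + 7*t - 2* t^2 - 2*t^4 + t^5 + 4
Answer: c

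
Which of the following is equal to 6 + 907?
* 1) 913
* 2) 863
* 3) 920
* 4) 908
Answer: 1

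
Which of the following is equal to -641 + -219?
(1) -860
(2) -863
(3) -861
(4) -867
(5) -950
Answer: 1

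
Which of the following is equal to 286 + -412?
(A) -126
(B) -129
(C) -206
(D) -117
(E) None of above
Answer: A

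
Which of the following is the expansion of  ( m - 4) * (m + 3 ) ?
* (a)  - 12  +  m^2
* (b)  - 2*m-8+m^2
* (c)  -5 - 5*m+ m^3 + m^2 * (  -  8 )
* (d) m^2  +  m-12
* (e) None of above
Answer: e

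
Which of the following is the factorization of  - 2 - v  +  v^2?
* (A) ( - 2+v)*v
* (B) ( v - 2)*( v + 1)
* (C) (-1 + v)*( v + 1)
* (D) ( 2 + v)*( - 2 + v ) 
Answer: B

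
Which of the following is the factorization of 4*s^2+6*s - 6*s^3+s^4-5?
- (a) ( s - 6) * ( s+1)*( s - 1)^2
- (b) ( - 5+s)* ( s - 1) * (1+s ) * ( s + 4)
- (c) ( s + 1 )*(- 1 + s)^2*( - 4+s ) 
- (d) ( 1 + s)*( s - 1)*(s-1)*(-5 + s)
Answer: d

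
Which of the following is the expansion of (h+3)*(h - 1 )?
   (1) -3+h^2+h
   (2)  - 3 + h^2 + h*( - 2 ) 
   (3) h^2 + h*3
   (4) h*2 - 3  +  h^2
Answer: 4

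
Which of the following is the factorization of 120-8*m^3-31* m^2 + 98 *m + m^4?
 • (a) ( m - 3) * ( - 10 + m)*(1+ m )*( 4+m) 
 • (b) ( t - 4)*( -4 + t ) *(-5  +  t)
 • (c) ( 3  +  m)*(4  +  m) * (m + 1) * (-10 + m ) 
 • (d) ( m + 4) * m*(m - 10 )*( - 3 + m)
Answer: a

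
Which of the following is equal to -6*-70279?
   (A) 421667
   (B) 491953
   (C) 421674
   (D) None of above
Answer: C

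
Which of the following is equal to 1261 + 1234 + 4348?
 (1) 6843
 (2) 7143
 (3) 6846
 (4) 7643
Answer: 1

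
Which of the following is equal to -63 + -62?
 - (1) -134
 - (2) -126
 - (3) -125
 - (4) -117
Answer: 3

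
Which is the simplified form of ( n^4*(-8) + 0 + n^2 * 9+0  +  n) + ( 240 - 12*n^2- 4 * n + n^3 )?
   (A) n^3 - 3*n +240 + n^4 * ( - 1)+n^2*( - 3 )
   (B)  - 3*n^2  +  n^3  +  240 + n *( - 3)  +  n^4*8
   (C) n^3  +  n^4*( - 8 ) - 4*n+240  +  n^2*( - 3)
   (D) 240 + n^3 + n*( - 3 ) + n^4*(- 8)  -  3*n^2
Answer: D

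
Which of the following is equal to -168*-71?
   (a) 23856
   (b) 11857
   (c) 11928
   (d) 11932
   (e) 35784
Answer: c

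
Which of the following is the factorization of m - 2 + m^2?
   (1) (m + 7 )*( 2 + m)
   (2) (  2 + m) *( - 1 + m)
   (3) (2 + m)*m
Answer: 2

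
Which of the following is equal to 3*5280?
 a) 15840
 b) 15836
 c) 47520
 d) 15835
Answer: a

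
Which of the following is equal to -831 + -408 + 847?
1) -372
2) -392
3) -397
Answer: 2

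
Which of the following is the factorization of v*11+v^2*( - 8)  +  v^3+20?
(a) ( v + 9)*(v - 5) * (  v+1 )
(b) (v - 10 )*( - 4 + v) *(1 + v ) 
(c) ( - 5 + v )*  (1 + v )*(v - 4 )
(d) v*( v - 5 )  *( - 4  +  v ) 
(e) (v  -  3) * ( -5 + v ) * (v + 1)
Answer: c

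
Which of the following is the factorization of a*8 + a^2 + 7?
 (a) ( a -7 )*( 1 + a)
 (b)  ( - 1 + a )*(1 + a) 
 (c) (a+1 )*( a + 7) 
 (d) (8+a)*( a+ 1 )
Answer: c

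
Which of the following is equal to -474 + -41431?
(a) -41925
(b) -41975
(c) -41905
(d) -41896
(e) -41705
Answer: c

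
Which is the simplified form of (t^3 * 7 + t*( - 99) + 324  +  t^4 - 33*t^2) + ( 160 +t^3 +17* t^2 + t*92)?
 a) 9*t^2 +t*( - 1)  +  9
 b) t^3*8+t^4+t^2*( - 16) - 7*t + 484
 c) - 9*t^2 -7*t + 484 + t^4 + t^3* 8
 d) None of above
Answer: b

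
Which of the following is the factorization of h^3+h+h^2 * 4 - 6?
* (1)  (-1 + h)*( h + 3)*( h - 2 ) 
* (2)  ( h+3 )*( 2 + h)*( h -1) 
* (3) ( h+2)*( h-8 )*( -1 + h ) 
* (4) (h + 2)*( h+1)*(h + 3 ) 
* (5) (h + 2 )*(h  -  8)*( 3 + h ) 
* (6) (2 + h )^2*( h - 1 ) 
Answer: 2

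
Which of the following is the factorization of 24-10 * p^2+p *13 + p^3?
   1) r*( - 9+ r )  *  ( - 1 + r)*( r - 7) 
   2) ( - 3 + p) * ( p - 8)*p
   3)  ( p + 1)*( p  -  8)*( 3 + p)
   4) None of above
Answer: 4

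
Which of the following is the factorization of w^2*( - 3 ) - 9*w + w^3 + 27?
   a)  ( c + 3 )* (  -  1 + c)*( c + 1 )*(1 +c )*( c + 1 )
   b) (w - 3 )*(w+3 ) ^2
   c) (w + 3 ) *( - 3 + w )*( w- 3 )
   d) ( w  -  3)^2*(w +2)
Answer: c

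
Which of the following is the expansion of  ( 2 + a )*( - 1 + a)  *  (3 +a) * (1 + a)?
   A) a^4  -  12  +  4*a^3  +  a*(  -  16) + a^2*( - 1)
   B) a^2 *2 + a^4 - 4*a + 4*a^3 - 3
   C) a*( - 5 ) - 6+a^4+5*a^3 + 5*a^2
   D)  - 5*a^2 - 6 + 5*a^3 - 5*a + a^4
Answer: C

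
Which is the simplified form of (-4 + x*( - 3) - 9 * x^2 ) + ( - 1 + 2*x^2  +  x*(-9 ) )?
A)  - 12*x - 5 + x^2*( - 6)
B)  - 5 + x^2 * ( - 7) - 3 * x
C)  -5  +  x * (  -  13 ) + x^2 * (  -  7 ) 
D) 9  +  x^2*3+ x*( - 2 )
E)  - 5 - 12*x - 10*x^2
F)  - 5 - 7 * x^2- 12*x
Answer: F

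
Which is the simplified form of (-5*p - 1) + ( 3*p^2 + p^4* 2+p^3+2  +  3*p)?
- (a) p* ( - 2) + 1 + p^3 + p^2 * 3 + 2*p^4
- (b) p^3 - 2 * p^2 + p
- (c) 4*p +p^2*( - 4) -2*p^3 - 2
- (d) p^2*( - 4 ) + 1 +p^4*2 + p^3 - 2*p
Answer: a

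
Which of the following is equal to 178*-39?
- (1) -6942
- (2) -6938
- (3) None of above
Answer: 1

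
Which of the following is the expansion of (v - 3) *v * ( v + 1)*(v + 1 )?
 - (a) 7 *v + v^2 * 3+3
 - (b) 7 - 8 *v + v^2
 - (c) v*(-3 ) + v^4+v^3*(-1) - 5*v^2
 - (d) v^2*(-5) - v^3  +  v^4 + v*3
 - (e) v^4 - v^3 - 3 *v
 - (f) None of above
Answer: c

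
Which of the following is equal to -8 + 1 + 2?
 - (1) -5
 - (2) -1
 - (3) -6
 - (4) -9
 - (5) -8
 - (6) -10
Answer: 1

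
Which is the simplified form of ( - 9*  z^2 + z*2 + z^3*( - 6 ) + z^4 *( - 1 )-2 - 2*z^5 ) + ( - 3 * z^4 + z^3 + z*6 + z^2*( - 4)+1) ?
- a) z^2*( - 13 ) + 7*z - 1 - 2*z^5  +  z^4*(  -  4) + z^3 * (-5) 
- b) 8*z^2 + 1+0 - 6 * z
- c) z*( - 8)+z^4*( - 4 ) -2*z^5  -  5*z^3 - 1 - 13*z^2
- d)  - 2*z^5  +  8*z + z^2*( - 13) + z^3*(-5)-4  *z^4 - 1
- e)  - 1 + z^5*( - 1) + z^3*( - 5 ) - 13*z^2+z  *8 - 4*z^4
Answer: d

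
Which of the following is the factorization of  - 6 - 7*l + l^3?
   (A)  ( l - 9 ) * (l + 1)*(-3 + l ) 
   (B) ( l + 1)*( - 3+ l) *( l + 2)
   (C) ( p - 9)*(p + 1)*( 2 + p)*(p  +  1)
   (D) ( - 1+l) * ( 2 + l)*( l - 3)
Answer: B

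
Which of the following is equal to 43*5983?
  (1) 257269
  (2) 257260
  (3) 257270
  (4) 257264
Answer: 1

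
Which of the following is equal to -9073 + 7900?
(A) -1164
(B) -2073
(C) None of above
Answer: C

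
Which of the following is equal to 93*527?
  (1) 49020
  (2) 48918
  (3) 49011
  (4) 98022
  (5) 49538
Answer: 3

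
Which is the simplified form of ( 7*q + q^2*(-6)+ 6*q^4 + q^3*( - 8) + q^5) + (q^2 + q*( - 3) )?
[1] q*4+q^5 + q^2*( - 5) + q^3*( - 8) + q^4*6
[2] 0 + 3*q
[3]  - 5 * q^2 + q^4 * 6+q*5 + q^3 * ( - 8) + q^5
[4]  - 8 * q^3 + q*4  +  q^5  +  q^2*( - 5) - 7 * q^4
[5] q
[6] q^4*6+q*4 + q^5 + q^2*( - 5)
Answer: 1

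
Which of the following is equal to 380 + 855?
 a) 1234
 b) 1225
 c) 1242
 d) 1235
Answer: d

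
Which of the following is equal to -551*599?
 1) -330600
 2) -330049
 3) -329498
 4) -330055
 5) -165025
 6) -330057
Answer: 2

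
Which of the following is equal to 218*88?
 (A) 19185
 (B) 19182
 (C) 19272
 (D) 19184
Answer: D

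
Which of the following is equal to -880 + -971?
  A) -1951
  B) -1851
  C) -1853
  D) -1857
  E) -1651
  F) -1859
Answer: B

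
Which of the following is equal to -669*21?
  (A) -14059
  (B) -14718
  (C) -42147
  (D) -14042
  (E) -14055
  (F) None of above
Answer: F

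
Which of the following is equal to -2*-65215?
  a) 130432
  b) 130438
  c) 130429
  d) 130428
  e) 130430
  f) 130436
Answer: e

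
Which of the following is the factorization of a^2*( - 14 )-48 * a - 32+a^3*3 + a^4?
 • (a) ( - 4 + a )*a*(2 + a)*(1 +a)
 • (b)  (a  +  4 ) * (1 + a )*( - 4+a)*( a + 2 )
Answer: b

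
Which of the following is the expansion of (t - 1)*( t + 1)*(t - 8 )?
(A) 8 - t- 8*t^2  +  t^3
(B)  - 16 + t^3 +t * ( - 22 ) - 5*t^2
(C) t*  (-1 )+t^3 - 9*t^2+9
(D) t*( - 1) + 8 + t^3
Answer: A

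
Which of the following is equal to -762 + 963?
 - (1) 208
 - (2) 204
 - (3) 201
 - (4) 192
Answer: 3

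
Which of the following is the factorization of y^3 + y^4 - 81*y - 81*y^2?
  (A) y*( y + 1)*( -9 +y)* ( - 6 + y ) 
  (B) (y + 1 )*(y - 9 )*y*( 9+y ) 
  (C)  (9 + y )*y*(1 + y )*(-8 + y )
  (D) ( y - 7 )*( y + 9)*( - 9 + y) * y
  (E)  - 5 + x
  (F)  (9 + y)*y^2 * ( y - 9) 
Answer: B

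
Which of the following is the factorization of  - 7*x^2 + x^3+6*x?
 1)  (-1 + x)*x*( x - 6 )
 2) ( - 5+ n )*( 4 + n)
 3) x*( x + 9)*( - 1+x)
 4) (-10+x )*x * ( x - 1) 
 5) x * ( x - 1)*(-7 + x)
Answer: 1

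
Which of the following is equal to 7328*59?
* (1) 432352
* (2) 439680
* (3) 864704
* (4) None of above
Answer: 1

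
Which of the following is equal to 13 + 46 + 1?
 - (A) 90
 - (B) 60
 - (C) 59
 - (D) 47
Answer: B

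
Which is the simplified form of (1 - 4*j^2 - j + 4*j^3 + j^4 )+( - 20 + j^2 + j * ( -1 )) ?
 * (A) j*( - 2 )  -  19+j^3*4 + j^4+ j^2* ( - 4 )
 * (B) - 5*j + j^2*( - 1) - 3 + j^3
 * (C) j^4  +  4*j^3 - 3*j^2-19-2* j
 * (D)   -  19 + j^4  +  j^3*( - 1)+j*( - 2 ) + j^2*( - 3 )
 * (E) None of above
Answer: C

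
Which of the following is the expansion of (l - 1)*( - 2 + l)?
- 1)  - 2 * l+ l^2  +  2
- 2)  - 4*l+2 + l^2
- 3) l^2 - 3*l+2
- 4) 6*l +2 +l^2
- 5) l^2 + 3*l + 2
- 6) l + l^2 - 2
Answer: 3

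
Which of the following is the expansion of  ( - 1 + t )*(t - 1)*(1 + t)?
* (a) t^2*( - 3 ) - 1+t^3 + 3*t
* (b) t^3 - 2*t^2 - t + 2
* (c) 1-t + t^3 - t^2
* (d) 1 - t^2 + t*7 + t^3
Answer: c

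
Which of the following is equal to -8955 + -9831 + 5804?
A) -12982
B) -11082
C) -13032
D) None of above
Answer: A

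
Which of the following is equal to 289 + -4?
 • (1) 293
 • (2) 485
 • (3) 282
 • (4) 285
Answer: 4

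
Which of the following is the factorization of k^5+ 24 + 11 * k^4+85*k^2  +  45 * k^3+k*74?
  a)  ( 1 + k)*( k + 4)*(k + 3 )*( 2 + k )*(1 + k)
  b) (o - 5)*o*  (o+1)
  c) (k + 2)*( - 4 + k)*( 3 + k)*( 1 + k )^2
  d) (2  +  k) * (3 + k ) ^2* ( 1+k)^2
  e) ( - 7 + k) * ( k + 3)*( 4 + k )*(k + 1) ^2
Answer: a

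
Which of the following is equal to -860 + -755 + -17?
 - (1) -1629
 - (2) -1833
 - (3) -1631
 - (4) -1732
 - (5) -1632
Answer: 5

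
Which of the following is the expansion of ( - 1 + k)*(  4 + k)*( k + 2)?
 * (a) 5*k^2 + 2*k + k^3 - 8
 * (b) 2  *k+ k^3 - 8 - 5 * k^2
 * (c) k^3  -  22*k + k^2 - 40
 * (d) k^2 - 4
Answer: a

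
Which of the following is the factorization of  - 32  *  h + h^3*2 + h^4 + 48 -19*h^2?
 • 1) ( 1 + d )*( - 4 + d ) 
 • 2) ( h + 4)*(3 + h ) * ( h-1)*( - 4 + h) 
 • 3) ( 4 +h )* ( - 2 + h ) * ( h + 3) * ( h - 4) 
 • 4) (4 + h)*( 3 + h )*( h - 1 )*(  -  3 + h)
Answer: 2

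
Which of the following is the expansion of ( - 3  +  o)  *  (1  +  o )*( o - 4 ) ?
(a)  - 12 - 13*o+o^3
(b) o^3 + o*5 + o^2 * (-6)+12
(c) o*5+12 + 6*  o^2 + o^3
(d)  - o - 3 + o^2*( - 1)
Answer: b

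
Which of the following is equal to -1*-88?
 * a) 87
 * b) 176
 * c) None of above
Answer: c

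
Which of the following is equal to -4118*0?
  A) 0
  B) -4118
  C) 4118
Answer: A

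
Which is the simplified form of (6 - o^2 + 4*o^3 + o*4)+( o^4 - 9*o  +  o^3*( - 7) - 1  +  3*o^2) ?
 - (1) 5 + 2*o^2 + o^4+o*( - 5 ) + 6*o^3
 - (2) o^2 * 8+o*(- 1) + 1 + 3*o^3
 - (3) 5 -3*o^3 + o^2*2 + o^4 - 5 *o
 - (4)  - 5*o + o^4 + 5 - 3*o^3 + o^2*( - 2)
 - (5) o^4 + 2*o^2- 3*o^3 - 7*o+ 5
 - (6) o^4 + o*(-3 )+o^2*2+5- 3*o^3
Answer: 3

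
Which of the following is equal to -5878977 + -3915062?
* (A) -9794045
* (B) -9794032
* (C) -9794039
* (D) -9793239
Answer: C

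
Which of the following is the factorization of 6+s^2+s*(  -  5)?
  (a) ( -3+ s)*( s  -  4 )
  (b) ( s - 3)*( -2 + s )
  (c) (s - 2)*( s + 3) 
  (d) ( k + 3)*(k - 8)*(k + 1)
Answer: b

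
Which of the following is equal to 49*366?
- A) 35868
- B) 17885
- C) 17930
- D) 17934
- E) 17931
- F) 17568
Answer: D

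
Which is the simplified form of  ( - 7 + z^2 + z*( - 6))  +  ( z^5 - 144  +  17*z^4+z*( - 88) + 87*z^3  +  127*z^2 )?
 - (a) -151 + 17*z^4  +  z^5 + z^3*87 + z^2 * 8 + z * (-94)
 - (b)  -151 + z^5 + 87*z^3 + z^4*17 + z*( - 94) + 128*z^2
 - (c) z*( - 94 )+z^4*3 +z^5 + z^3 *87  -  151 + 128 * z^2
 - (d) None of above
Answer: b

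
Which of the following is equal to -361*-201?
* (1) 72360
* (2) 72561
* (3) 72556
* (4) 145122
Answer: 2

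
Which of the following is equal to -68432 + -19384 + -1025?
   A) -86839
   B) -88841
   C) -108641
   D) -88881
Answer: B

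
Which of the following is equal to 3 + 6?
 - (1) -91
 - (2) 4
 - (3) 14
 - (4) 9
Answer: 4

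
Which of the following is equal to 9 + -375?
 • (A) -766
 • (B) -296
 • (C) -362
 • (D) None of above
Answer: D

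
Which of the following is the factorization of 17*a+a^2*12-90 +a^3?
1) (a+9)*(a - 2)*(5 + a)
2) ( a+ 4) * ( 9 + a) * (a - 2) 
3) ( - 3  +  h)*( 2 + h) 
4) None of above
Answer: 1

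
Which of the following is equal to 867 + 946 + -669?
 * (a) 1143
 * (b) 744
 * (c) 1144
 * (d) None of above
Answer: c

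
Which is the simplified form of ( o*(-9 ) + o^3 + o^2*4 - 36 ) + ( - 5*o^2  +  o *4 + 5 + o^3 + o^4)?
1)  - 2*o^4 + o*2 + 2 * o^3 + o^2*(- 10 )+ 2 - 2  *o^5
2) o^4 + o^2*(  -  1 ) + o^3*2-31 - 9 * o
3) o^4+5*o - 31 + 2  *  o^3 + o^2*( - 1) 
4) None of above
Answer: 4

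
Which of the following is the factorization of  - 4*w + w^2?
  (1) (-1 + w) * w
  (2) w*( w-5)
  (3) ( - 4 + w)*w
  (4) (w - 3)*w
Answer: 3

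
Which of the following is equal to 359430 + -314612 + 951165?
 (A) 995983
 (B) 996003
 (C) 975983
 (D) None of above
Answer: A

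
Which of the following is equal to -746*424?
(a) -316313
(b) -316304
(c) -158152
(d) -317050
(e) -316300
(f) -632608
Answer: b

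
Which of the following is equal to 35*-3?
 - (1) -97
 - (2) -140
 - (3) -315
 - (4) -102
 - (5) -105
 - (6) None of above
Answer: 5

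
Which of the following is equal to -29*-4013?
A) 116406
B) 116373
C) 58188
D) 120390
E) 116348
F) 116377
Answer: F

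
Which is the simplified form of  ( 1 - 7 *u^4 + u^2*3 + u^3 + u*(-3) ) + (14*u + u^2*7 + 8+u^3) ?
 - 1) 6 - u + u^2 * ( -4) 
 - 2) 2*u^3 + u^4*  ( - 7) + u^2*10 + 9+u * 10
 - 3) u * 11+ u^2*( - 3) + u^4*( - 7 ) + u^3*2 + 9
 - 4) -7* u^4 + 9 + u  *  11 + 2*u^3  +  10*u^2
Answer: 4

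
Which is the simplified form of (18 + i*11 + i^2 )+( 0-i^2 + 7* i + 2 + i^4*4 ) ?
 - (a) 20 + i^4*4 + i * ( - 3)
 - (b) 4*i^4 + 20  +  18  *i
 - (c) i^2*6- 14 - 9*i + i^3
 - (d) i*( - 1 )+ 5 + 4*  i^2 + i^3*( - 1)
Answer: b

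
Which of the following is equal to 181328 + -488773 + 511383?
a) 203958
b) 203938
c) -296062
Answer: b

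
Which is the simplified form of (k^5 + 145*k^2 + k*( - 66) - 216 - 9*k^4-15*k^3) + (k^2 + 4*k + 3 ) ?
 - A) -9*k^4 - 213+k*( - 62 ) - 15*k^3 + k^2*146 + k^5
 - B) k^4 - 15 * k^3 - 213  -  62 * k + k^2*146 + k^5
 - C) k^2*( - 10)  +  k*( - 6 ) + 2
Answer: A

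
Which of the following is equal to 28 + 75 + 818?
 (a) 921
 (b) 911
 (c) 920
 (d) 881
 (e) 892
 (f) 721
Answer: a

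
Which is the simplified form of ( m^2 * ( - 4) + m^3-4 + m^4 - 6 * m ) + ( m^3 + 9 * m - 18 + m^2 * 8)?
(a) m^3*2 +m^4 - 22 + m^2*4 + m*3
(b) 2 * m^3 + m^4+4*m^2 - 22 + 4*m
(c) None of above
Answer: a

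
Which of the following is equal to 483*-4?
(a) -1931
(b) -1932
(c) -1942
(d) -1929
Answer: b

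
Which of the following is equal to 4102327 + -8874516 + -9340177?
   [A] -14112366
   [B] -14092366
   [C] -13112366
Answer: A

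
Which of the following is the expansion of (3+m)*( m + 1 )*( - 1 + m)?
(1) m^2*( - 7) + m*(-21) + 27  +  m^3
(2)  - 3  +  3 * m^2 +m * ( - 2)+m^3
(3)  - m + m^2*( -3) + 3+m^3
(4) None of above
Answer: 4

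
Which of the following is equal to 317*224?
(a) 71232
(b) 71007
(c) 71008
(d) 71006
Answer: c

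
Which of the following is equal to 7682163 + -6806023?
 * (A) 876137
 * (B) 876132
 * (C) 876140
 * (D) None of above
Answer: C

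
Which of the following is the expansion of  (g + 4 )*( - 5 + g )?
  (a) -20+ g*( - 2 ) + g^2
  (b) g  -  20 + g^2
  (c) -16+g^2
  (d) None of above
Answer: d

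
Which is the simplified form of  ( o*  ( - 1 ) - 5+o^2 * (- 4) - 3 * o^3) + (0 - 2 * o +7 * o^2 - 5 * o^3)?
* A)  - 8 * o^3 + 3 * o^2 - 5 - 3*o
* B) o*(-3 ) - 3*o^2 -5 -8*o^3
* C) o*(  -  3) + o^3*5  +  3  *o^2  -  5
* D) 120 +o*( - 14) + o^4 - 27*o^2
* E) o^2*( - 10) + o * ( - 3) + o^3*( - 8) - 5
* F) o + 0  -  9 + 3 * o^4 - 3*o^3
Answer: A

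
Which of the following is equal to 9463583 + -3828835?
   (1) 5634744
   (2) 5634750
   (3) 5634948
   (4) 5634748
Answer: 4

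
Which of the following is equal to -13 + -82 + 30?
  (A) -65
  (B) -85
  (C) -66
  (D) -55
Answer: A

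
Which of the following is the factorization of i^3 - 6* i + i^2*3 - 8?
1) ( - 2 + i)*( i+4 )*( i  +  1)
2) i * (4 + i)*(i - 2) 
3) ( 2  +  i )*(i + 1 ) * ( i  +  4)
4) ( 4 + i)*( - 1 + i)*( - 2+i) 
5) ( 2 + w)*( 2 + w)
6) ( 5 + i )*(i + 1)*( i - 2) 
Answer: 1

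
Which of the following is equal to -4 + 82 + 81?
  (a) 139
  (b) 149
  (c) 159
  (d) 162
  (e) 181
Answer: c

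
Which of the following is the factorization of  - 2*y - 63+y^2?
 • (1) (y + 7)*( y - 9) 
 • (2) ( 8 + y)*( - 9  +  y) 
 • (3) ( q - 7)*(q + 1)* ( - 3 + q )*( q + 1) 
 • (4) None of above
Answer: 1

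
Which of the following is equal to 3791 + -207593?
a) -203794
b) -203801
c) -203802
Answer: c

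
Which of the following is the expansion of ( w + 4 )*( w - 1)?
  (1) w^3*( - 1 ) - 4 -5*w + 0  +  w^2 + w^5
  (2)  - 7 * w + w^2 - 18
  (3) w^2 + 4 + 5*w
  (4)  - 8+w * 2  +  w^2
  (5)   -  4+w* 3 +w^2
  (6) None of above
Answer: 5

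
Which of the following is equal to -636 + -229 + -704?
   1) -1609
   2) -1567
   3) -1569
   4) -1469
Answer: 3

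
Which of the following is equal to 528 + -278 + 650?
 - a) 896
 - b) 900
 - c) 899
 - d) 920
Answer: b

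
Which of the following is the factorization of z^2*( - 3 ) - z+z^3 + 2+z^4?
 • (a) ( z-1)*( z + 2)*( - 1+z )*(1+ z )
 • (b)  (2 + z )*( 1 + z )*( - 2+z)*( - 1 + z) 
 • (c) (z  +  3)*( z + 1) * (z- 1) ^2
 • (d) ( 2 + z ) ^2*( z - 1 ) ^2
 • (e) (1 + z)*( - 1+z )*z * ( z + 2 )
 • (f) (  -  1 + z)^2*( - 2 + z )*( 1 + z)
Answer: a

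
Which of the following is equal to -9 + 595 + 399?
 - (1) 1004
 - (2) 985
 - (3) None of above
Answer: 2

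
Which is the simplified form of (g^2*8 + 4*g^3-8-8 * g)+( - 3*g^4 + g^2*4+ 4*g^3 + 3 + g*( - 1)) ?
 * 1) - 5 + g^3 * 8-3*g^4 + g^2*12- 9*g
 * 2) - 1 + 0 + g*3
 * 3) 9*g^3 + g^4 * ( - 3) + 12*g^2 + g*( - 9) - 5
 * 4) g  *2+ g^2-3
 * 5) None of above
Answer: 1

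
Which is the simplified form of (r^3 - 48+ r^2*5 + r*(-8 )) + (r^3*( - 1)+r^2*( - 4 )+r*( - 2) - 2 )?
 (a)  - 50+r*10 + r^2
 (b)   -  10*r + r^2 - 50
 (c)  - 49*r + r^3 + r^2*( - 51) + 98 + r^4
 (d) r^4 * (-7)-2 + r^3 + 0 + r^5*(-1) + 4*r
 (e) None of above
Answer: b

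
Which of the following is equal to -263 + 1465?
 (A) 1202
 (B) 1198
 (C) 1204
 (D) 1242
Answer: A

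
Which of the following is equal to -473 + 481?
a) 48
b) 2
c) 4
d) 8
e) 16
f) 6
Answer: d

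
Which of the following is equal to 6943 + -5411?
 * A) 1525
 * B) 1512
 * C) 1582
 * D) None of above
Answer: D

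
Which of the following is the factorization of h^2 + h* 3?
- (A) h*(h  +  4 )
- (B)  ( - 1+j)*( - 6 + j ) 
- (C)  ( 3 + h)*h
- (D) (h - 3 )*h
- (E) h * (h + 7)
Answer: C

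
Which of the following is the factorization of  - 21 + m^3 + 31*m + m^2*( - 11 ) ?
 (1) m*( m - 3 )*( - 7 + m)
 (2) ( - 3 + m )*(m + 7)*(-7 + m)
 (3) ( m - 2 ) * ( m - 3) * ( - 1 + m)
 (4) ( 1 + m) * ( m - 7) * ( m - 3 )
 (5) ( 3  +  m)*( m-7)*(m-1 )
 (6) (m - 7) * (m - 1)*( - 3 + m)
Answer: 6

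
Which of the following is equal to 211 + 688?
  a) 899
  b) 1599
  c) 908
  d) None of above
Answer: a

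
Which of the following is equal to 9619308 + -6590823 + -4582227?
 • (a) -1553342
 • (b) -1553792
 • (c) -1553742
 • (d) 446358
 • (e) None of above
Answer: c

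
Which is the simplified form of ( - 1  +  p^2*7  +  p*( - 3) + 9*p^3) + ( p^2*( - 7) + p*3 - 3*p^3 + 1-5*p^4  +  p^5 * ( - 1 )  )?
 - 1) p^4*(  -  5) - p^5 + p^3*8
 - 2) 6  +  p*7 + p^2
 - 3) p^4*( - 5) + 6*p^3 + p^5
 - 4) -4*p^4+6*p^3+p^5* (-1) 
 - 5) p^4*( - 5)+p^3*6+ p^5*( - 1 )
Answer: 5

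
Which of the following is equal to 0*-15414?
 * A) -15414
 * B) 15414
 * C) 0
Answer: C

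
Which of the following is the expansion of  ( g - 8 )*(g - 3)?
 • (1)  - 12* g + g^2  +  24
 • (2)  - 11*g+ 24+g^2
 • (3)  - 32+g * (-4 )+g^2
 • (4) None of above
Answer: 2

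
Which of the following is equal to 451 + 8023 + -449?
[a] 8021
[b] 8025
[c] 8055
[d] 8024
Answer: b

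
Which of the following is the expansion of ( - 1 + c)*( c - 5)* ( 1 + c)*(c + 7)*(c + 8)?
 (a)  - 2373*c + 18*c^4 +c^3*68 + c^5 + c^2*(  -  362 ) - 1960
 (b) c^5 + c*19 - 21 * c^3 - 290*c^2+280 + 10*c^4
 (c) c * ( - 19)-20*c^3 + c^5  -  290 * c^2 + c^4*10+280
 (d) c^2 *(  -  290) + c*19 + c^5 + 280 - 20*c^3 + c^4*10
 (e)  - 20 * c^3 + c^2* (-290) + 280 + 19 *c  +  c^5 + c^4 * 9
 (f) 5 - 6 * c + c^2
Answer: d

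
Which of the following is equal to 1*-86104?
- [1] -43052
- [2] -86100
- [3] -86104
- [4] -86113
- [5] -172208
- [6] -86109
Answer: 3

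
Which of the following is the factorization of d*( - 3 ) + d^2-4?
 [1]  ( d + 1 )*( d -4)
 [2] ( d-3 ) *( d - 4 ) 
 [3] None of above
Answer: 1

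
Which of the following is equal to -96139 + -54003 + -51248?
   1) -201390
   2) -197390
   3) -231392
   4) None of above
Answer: 1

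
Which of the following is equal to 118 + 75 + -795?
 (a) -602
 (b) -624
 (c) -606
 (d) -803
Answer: a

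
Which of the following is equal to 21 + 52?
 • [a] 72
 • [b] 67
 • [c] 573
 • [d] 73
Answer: d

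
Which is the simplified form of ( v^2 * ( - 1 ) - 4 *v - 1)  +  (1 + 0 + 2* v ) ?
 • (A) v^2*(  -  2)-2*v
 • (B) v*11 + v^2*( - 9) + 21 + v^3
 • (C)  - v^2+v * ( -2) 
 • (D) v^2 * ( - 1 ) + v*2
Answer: C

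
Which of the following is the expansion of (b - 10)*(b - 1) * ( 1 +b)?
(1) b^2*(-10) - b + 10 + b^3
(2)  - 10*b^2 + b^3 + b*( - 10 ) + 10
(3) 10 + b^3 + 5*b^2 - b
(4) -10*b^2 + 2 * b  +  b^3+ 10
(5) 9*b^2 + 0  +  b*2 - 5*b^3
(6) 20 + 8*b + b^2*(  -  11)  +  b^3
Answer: 1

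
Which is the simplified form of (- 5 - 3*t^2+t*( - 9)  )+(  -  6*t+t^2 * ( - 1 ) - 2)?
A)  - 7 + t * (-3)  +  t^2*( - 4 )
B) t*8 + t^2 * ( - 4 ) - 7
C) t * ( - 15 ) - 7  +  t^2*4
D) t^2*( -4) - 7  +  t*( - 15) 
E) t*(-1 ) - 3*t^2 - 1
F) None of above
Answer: D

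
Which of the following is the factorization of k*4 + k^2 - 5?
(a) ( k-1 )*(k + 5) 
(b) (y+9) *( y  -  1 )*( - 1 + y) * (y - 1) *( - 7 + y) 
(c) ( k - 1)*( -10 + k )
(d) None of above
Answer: a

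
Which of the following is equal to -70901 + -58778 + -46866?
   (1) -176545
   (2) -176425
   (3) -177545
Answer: 1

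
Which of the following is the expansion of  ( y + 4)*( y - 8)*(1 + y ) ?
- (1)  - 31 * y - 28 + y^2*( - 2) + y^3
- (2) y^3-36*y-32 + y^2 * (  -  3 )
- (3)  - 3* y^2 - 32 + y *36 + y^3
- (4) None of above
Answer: 2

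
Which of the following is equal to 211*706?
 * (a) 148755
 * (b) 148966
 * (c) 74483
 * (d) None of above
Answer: b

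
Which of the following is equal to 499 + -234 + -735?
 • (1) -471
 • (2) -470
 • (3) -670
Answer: 2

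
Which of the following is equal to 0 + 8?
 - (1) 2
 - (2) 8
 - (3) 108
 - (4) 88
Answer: 2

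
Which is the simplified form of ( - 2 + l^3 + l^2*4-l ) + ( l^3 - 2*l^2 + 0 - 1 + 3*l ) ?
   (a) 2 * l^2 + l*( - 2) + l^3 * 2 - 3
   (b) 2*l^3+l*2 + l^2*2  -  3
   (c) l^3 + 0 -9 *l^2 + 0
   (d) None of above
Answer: b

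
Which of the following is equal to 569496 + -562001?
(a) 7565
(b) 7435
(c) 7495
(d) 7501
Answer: c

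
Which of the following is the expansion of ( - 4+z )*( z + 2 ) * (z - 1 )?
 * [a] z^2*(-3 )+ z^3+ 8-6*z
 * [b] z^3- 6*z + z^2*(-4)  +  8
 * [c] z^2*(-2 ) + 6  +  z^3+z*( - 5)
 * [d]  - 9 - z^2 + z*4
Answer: a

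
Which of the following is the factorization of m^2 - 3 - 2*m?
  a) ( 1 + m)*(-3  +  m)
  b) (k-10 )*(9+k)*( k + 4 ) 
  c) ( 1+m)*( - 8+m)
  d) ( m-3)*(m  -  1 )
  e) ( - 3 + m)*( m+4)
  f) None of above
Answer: a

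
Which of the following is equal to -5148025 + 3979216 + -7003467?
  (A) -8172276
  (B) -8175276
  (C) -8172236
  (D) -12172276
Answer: A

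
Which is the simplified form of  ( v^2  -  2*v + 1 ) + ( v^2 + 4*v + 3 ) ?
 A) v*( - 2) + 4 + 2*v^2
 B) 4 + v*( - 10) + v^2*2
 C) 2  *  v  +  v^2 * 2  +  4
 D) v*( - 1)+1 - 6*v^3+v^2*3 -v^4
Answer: C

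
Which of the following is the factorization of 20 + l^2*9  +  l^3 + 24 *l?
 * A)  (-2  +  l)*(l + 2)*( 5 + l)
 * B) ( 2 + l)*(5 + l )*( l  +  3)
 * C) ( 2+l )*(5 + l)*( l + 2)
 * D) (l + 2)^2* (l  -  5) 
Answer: C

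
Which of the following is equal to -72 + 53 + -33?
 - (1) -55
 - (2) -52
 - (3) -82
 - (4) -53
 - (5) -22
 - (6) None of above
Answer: 2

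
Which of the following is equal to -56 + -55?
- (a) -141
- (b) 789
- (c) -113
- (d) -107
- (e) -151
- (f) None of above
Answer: f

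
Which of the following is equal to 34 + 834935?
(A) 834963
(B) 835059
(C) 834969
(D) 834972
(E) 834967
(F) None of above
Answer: C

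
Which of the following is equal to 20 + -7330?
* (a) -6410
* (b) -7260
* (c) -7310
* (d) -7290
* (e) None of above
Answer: c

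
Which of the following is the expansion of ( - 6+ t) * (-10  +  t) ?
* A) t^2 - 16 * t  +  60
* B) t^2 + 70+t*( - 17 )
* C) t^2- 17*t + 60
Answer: A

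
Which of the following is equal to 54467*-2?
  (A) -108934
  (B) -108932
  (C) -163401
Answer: A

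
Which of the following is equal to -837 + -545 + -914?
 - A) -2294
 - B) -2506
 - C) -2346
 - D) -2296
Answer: D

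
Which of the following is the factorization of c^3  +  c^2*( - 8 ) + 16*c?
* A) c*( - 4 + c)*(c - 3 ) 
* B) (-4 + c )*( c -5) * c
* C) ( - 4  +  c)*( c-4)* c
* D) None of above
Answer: C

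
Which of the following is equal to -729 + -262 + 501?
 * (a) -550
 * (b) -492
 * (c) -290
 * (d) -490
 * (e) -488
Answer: d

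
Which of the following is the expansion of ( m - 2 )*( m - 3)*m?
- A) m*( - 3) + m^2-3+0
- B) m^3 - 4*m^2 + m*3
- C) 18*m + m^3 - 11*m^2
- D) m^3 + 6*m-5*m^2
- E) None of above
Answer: D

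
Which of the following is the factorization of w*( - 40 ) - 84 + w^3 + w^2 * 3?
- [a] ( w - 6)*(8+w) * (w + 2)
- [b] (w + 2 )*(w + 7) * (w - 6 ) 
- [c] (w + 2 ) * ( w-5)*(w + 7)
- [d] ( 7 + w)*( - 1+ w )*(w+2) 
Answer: b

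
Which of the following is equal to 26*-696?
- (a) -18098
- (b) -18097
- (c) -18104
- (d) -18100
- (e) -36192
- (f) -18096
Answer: f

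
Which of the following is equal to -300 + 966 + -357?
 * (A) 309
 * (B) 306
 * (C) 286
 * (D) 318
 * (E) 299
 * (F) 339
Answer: A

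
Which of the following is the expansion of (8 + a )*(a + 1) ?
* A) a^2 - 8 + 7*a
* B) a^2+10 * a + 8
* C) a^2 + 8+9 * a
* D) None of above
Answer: C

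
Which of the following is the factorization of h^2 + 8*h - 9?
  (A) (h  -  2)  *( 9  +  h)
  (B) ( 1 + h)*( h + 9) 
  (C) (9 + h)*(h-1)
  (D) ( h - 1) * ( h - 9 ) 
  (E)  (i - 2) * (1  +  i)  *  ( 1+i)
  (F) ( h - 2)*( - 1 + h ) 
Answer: C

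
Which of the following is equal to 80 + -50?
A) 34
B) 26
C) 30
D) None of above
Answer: C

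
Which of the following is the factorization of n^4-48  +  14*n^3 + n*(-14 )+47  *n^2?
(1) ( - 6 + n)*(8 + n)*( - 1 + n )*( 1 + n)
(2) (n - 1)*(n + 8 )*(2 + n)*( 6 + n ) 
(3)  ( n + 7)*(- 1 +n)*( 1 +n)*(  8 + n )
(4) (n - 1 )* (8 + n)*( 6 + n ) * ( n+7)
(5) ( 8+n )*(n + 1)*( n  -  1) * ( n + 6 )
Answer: 5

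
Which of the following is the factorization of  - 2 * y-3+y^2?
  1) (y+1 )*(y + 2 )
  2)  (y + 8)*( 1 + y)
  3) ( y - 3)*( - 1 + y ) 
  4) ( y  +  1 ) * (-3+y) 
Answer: 4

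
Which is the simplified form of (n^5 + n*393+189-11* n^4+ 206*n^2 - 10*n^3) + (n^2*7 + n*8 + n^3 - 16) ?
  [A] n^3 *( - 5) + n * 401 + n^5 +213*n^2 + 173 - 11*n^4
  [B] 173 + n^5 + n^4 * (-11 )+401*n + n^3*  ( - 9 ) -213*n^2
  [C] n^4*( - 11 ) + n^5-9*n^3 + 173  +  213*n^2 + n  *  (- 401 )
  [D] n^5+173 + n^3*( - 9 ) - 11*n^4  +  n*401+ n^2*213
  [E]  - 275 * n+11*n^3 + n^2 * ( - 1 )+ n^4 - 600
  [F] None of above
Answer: D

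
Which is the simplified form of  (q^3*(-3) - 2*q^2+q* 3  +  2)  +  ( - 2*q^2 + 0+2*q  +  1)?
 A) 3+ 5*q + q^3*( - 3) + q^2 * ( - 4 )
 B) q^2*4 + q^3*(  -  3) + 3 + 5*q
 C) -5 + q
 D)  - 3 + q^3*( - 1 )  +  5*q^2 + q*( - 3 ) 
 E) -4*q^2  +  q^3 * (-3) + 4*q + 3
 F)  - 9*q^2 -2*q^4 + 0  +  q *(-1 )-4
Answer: A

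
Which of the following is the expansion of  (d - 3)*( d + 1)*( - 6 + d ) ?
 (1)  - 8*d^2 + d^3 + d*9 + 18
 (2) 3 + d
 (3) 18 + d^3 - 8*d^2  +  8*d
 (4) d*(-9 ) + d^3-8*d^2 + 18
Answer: 1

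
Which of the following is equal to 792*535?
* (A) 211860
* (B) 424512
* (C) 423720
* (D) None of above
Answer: C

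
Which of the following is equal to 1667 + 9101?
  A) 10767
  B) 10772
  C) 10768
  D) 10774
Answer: C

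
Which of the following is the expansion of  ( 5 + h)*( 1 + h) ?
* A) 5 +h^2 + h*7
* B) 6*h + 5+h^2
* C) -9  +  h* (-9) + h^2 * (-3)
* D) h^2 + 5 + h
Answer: B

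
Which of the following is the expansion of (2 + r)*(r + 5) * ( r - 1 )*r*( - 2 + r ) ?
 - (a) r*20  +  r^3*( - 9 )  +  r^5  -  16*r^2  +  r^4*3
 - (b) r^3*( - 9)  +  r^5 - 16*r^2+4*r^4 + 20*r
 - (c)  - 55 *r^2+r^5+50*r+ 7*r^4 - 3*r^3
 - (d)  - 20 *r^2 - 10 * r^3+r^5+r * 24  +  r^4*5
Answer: b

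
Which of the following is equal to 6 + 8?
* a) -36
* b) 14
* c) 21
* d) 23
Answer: b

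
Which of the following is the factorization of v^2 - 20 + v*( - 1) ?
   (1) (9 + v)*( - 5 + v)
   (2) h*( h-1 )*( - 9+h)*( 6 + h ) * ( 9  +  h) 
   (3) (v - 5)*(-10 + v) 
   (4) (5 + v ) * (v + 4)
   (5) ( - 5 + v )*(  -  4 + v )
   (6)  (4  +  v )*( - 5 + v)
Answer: 6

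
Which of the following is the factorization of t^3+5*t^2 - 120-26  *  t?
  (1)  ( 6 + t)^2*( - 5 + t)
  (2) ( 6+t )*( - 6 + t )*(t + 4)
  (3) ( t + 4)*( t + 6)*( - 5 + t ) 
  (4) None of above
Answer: 3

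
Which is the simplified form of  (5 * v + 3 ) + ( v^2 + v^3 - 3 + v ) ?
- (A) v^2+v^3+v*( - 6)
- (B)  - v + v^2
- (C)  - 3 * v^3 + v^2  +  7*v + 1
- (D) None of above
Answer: D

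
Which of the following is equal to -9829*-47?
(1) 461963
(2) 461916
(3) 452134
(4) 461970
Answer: 1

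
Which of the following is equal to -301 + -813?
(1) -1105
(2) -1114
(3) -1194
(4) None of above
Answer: 2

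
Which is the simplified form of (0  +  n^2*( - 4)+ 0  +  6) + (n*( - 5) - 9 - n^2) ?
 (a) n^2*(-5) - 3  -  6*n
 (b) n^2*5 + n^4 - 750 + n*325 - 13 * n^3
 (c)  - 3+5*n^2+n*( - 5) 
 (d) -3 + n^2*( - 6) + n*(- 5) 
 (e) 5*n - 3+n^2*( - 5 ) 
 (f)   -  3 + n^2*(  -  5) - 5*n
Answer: f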